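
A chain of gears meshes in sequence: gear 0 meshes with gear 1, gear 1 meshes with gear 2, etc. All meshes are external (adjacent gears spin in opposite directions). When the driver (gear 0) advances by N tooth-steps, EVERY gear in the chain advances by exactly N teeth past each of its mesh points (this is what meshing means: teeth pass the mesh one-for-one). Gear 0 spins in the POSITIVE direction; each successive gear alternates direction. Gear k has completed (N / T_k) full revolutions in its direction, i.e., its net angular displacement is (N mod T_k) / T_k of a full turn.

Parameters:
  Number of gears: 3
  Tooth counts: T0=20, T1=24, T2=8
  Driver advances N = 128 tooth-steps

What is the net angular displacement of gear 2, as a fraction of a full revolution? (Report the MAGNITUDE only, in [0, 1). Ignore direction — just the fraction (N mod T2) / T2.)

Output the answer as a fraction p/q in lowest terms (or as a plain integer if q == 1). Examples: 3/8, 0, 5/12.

Answer: 0

Derivation:
Chain of 3 gears, tooth counts: [20, 24, 8]
  gear 0: T0=20, direction=positive, advance = 128 mod 20 = 8 teeth = 8/20 turn
  gear 1: T1=24, direction=negative, advance = 128 mod 24 = 8 teeth = 8/24 turn
  gear 2: T2=8, direction=positive, advance = 128 mod 8 = 0 teeth = 0/8 turn
Gear 2: 128 mod 8 = 0
Fraction = 0 / 8 = 0/1 (gcd(0,8)=8) = 0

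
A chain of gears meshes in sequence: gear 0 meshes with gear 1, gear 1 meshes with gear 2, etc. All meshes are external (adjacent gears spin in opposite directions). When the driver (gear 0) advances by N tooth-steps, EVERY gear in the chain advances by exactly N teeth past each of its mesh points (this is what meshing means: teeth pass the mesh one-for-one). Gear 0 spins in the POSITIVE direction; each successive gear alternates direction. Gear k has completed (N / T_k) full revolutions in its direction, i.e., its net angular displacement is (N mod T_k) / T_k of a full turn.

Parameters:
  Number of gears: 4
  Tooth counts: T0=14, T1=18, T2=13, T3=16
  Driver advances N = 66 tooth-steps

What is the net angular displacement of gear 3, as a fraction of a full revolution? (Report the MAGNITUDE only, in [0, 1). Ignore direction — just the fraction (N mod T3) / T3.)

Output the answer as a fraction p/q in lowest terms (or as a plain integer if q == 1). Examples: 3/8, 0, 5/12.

Answer: 1/8

Derivation:
Chain of 4 gears, tooth counts: [14, 18, 13, 16]
  gear 0: T0=14, direction=positive, advance = 66 mod 14 = 10 teeth = 10/14 turn
  gear 1: T1=18, direction=negative, advance = 66 mod 18 = 12 teeth = 12/18 turn
  gear 2: T2=13, direction=positive, advance = 66 mod 13 = 1 teeth = 1/13 turn
  gear 3: T3=16, direction=negative, advance = 66 mod 16 = 2 teeth = 2/16 turn
Gear 3: 66 mod 16 = 2
Fraction = 2 / 16 = 1/8 (gcd(2,16)=2) = 1/8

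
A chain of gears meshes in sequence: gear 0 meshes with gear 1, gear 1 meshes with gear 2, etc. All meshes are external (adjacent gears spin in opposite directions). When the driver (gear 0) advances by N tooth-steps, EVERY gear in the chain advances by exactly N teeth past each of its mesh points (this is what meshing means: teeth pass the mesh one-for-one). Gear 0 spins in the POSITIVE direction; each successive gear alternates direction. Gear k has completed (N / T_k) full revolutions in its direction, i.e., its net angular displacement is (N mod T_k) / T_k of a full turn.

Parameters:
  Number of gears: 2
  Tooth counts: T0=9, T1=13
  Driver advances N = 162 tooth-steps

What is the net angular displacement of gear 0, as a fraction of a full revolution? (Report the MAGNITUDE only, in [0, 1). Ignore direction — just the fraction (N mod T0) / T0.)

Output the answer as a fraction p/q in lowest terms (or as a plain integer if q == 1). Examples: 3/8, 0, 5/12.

Answer: 0

Derivation:
Chain of 2 gears, tooth counts: [9, 13]
  gear 0: T0=9, direction=positive, advance = 162 mod 9 = 0 teeth = 0/9 turn
  gear 1: T1=13, direction=negative, advance = 162 mod 13 = 6 teeth = 6/13 turn
Gear 0: 162 mod 9 = 0
Fraction = 0 / 9 = 0/1 (gcd(0,9)=9) = 0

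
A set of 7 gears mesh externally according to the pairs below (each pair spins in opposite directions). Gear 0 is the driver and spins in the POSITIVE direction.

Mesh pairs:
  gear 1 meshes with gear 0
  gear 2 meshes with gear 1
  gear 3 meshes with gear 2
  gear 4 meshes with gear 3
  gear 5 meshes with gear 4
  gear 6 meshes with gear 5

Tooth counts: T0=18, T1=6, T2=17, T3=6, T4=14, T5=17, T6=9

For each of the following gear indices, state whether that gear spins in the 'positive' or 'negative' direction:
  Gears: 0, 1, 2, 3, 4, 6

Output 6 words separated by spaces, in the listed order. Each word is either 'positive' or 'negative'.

Answer: positive negative positive negative positive positive

Derivation:
Gear 0 (driver): positive (depth 0)
  gear 1: meshes with gear 0 -> depth 1 -> negative (opposite of gear 0)
  gear 2: meshes with gear 1 -> depth 2 -> positive (opposite of gear 1)
  gear 3: meshes with gear 2 -> depth 3 -> negative (opposite of gear 2)
  gear 4: meshes with gear 3 -> depth 4 -> positive (opposite of gear 3)
  gear 5: meshes with gear 4 -> depth 5 -> negative (opposite of gear 4)
  gear 6: meshes with gear 5 -> depth 6 -> positive (opposite of gear 5)
Queried indices 0, 1, 2, 3, 4, 6 -> positive, negative, positive, negative, positive, positive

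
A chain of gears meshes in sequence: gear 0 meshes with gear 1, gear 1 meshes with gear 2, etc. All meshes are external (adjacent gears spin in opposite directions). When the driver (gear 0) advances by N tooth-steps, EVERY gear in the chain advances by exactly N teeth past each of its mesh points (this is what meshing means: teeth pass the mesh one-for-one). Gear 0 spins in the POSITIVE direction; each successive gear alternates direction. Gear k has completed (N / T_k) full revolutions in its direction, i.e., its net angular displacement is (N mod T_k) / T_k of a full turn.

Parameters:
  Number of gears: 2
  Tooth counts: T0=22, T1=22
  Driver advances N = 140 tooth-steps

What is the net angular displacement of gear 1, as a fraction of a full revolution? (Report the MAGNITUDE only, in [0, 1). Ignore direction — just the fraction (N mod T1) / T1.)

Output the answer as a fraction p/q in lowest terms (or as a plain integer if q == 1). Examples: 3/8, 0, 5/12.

Chain of 2 gears, tooth counts: [22, 22]
  gear 0: T0=22, direction=positive, advance = 140 mod 22 = 8 teeth = 8/22 turn
  gear 1: T1=22, direction=negative, advance = 140 mod 22 = 8 teeth = 8/22 turn
Gear 1: 140 mod 22 = 8
Fraction = 8 / 22 = 4/11 (gcd(8,22)=2) = 4/11

Answer: 4/11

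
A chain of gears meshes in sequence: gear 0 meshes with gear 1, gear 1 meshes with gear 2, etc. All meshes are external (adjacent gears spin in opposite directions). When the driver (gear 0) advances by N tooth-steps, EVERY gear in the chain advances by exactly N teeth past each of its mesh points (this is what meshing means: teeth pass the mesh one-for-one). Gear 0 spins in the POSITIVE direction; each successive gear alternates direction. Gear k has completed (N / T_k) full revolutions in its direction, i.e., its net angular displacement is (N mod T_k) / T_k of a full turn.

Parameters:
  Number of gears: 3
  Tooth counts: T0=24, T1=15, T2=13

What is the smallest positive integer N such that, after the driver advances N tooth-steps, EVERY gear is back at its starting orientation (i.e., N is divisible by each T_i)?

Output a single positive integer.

Gear k returns to start when N is a multiple of T_k.
All gears at start simultaneously when N is a common multiple of [24, 15, 13]; the smallest such N is lcm(24, 15, 13).
Start: lcm = T0 = 24
Fold in T1=15: gcd(24, 15) = 3; lcm(24, 15) = 24 * 15 / 3 = 360 / 3 = 120
Fold in T2=13: gcd(120, 13) = 1; lcm(120, 13) = 120 * 13 / 1 = 1560 / 1 = 1560
Full cycle length = 1560

Answer: 1560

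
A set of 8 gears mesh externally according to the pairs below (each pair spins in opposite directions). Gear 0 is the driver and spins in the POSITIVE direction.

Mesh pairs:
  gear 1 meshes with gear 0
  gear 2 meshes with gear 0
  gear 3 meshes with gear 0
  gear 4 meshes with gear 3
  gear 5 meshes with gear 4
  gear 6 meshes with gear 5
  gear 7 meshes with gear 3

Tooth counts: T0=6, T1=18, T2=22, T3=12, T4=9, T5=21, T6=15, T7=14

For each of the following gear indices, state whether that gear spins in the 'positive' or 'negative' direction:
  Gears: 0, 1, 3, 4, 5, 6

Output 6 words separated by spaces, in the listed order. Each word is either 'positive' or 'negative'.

Answer: positive negative negative positive negative positive

Derivation:
Gear 0 (driver): positive (depth 0)
  gear 1: meshes with gear 0 -> depth 1 -> negative (opposite of gear 0)
  gear 2: meshes with gear 0 -> depth 1 -> negative (opposite of gear 0)
  gear 3: meshes with gear 0 -> depth 1 -> negative (opposite of gear 0)
  gear 4: meshes with gear 3 -> depth 2 -> positive (opposite of gear 3)
  gear 5: meshes with gear 4 -> depth 3 -> negative (opposite of gear 4)
  gear 6: meshes with gear 5 -> depth 4 -> positive (opposite of gear 5)
  gear 7: meshes with gear 3 -> depth 2 -> positive (opposite of gear 3)
Queried indices 0, 1, 3, 4, 5, 6 -> positive, negative, negative, positive, negative, positive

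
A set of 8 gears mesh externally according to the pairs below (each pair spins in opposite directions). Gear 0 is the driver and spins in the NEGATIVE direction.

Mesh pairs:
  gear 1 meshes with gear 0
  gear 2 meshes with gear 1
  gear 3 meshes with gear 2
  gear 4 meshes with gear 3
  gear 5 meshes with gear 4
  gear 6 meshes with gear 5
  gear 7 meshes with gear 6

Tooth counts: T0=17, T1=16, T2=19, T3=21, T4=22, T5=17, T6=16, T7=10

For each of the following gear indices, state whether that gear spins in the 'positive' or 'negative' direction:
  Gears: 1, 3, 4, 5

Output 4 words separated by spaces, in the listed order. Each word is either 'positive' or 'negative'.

Answer: positive positive negative positive

Derivation:
Gear 0 (driver): negative (depth 0)
  gear 1: meshes with gear 0 -> depth 1 -> positive (opposite of gear 0)
  gear 2: meshes with gear 1 -> depth 2 -> negative (opposite of gear 1)
  gear 3: meshes with gear 2 -> depth 3 -> positive (opposite of gear 2)
  gear 4: meshes with gear 3 -> depth 4 -> negative (opposite of gear 3)
  gear 5: meshes with gear 4 -> depth 5 -> positive (opposite of gear 4)
  gear 6: meshes with gear 5 -> depth 6 -> negative (opposite of gear 5)
  gear 7: meshes with gear 6 -> depth 7 -> positive (opposite of gear 6)
Queried indices 1, 3, 4, 5 -> positive, positive, negative, positive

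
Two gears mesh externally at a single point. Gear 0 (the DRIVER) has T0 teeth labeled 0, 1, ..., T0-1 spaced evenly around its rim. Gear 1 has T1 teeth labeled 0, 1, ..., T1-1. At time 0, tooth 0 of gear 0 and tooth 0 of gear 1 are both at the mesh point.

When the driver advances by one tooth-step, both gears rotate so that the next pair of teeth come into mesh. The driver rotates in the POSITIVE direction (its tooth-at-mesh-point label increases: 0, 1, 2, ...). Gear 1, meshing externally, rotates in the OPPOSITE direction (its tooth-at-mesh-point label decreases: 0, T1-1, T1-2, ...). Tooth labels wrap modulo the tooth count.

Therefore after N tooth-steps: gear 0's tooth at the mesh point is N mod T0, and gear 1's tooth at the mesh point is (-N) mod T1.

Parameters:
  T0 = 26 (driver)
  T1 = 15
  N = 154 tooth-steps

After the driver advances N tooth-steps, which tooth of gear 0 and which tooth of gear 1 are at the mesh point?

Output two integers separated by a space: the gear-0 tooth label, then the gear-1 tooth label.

Answer: 24 11

Derivation:
Gear 0 (driver, T0=26): tooth at mesh = N mod T0
  154 = 5 * 26 + 24, so 154 mod 26 = 24
  gear 0 tooth = 24
Gear 1 (driven, T1=15): tooth at mesh = (-N) mod T1
  154 = 10 * 15 + 4, so 154 mod 15 = 4
  (-154) mod 15 = (-4) mod 15 = 15 - 4 = 11
Mesh after 154 steps: gear-0 tooth 24 meets gear-1 tooth 11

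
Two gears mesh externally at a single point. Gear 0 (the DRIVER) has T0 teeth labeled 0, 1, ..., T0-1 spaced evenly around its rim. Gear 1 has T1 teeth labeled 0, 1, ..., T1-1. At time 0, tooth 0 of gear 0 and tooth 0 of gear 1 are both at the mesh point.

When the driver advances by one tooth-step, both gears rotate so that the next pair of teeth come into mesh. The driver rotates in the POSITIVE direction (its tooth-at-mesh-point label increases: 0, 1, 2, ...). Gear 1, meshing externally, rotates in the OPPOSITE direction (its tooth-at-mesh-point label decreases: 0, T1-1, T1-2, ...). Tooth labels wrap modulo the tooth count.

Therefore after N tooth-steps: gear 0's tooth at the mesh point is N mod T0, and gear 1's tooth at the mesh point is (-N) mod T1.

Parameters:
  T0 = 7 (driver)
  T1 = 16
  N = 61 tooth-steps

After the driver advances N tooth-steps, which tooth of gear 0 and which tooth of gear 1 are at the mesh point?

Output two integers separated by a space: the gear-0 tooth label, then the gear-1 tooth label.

Answer: 5 3

Derivation:
Gear 0 (driver, T0=7): tooth at mesh = N mod T0
  61 = 8 * 7 + 5, so 61 mod 7 = 5
  gear 0 tooth = 5
Gear 1 (driven, T1=16): tooth at mesh = (-N) mod T1
  61 = 3 * 16 + 13, so 61 mod 16 = 13
  (-61) mod 16 = (-13) mod 16 = 16 - 13 = 3
Mesh after 61 steps: gear-0 tooth 5 meets gear-1 tooth 3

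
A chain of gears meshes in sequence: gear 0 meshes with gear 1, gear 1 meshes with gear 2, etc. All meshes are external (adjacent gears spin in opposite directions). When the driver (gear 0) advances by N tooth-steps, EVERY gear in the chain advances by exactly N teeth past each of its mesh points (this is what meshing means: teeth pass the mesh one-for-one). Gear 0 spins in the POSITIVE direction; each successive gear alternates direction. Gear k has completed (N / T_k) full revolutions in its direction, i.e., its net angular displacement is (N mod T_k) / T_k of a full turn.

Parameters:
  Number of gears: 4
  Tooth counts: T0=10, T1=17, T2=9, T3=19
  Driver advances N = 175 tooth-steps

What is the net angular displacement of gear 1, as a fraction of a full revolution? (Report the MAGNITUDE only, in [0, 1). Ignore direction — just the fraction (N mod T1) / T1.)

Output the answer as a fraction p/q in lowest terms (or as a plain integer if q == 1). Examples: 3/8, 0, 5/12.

Answer: 5/17

Derivation:
Chain of 4 gears, tooth counts: [10, 17, 9, 19]
  gear 0: T0=10, direction=positive, advance = 175 mod 10 = 5 teeth = 5/10 turn
  gear 1: T1=17, direction=negative, advance = 175 mod 17 = 5 teeth = 5/17 turn
  gear 2: T2=9, direction=positive, advance = 175 mod 9 = 4 teeth = 4/9 turn
  gear 3: T3=19, direction=negative, advance = 175 mod 19 = 4 teeth = 4/19 turn
Gear 1: 175 mod 17 = 5
Fraction = 5 / 17 = 5/17 (gcd(5,17)=1) = 5/17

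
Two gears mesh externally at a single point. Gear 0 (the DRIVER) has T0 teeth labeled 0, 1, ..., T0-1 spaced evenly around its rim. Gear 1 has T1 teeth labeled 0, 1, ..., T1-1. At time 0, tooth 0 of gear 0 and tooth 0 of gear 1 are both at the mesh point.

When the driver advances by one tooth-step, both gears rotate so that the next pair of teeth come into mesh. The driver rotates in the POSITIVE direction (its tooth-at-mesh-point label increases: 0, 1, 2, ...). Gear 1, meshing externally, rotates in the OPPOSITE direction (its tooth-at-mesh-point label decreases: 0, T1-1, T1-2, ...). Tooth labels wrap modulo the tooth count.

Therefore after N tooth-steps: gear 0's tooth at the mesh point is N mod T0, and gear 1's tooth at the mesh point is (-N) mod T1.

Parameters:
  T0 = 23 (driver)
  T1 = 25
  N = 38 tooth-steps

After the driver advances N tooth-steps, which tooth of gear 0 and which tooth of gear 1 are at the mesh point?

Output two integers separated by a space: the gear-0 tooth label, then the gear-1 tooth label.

Answer: 15 12

Derivation:
Gear 0 (driver, T0=23): tooth at mesh = N mod T0
  38 = 1 * 23 + 15, so 38 mod 23 = 15
  gear 0 tooth = 15
Gear 1 (driven, T1=25): tooth at mesh = (-N) mod T1
  38 = 1 * 25 + 13, so 38 mod 25 = 13
  (-38) mod 25 = (-13) mod 25 = 25 - 13 = 12
Mesh after 38 steps: gear-0 tooth 15 meets gear-1 tooth 12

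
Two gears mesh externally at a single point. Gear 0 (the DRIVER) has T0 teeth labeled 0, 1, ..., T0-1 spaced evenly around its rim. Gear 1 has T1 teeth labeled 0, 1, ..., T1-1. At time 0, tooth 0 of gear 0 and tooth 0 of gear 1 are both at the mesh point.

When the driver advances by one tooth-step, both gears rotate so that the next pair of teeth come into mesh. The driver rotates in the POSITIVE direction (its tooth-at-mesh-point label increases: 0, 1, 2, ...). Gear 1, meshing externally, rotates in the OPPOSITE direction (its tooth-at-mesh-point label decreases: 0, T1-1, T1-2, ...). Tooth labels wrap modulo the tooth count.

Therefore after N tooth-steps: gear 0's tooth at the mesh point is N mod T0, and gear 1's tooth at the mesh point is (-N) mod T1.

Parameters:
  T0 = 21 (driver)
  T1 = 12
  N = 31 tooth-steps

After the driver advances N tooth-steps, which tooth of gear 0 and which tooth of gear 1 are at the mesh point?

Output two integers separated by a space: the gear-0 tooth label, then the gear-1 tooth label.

Answer: 10 5

Derivation:
Gear 0 (driver, T0=21): tooth at mesh = N mod T0
  31 = 1 * 21 + 10, so 31 mod 21 = 10
  gear 0 tooth = 10
Gear 1 (driven, T1=12): tooth at mesh = (-N) mod T1
  31 = 2 * 12 + 7, so 31 mod 12 = 7
  (-31) mod 12 = (-7) mod 12 = 12 - 7 = 5
Mesh after 31 steps: gear-0 tooth 10 meets gear-1 tooth 5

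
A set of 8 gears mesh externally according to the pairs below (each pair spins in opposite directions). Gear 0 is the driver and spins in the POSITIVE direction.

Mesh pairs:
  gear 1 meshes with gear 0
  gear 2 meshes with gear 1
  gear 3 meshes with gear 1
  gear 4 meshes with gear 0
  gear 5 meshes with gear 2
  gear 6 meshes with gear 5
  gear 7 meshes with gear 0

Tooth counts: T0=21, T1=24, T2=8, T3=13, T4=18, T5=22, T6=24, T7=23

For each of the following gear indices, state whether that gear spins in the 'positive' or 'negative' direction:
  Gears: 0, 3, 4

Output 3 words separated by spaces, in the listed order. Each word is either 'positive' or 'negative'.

Gear 0 (driver): positive (depth 0)
  gear 1: meshes with gear 0 -> depth 1 -> negative (opposite of gear 0)
  gear 2: meshes with gear 1 -> depth 2 -> positive (opposite of gear 1)
  gear 3: meshes with gear 1 -> depth 2 -> positive (opposite of gear 1)
  gear 4: meshes with gear 0 -> depth 1 -> negative (opposite of gear 0)
  gear 5: meshes with gear 2 -> depth 3 -> negative (opposite of gear 2)
  gear 6: meshes with gear 5 -> depth 4 -> positive (opposite of gear 5)
  gear 7: meshes with gear 0 -> depth 1 -> negative (opposite of gear 0)
Queried indices 0, 3, 4 -> positive, positive, negative

Answer: positive positive negative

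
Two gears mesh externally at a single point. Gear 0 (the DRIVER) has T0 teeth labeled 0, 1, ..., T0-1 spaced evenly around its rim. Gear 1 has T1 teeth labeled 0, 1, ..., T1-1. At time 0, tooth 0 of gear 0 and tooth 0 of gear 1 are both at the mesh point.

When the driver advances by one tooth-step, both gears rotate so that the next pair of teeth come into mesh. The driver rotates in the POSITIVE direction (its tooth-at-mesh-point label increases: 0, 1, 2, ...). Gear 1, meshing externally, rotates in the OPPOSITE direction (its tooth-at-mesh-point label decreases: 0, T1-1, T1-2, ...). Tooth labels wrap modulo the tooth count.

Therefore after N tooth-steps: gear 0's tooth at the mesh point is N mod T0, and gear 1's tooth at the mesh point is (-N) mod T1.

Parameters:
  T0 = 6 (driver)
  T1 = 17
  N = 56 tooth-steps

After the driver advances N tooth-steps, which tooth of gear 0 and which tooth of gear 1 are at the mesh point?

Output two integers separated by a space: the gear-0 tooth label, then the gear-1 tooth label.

Gear 0 (driver, T0=6): tooth at mesh = N mod T0
  56 = 9 * 6 + 2, so 56 mod 6 = 2
  gear 0 tooth = 2
Gear 1 (driven, T1=17): tooth at mesh = (-N) mod T1
  56 = 3 * 17 + 5, so 56 mod 17 = 5
  (-56) mod 17 = (-5) mod 17 = 17 - 5 = 12
Mesh after 56 steps: gear-0 tooth 2 meets gear-1 tooth 12

Answer: 2 12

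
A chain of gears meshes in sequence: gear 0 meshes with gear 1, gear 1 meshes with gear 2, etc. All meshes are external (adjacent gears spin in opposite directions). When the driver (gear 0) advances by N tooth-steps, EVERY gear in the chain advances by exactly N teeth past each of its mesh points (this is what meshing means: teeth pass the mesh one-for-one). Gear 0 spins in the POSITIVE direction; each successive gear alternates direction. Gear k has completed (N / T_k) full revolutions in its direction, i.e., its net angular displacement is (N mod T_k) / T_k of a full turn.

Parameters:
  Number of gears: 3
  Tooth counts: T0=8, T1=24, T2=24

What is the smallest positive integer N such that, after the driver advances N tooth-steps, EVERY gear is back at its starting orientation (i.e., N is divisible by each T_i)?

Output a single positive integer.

Answer: 24

Derivation:
Gear k returns to start when N is a multiple of T_k.
All gears at start simultaneously when N is a common multiple of [8, 24, 24]; the smallest such N is lcm(8, 24, 24).
Start: lcm = T0 = 8
Fold in T1=24: gcd(8, 24) = 8; lcm(8, 24) = 8 * 24 / 8 = 192 / 8 = 24
Fold in T2=24: gcd(24, 24) = 24; lcm(24, 24) = 24 * 24 / 24 = 576 / 24 = 24
Full cycle length = 24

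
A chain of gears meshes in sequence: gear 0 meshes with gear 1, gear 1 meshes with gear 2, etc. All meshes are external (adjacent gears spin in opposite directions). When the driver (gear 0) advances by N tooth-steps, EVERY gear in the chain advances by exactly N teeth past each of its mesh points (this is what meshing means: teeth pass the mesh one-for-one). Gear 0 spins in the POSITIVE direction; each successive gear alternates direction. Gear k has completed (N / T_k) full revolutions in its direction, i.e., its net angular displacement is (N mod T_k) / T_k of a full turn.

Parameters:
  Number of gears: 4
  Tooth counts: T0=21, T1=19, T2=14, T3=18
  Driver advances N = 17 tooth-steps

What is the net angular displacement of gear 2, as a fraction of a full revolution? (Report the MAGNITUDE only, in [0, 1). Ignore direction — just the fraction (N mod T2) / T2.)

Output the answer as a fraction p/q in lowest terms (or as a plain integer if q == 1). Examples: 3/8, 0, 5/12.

Chain of 4 gears, tooth counts: [21, 19, 14, 18]
  gear 0: T0=21, direction=positive, advance = 17 mod 21 = 17 teeth = 17/21 turn
  gear 1: T1=19, direction=negative, advance = 17 mod 19 = 17 teeth = 17/19 turn
  gear 2: T2=14, direction=positive, advance = 17 mod 14 = 3 teeth = 3/14 turn
  gear 3: T3=18, direction=negative, advance = 17 mod 18 = 17 teeth = 17/18 turn
Gear 2: 17 mod 14 = 3
Fraction = 3 / 14 = 3/14 (gcd(3,14)=1) = 3/14

Answer: 3/14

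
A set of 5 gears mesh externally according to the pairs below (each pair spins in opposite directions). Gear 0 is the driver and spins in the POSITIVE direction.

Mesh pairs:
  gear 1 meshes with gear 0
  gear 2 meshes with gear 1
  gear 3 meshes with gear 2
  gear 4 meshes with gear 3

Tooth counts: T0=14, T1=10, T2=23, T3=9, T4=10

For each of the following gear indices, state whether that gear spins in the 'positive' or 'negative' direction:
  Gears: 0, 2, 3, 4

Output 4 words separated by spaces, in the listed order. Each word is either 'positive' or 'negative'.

Answer: positive positive negative positive

Derivation:
Gear 0 (driver): positive (depth 0)
  gear 1: meshes with gear 0 -> depth 1 -> negative (opposite of gear 0)
  gear 2: meshes with gear 1 -> depth 2 -> positive (opposite of gear 1)
  gear 3: meshes with gear 2 -> depth 3 -> negative (opposite of gear 2)
  gear 4: meshes with gear 3 -> depth 4 -> positive (opposite of gear 3)
Queried indices 0, 2, 3, 4 -> positive, positive, negative, positive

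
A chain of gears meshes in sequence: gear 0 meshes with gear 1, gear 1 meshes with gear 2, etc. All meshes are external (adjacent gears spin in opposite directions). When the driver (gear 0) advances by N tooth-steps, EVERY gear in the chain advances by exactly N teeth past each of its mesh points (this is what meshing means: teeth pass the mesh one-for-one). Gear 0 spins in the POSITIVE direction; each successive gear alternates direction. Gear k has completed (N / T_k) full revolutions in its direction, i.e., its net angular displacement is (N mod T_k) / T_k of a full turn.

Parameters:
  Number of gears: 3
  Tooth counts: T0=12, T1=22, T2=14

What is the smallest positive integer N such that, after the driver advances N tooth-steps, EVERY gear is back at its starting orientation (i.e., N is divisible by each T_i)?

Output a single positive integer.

Answer: 924

Derivation:
Gear k returns to start when N is a multiple of T_k.
All gears at start simultaneously when N is a common multiple of [12, 22, 14]; the smallest such N is lcm(12, 22, 14).
Start: lcm = T0 = 12
Fold in T1=22: gcd(12, 22) = 2; lcm(12, 22) = 12 * 22 / 2 = 264 / 2 = 132
Fold in T2=14: gcd(132, 14) = 2; lcm(132, 14) = 132 * 14 / 2 = 1848 / 2 = 924
Full cycle length = 924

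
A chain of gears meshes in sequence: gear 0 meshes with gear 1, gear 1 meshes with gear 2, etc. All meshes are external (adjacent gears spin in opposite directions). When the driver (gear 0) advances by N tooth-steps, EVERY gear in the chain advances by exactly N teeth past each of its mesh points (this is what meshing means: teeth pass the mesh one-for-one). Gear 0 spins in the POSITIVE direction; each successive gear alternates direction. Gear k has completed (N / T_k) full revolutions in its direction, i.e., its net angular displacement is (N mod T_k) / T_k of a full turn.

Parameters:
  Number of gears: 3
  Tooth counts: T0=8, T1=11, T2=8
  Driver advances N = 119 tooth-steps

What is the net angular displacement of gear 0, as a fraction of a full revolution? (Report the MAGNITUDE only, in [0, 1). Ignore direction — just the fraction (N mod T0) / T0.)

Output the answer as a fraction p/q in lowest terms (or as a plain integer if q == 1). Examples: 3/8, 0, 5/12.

Chain of 3 gears, tooth counts: [8, 11, 8]
  gear 0: T0=8, direction=positive, advance = 119 mod 8 = 7 teeth = 7/8 turn
  gear 1: T1=11, direction=negative, advance = 119 mod 11 = 9 teeth = 9/11 turn
  gear 2: T2=8, direction=positive, advance = 119 mod 8 = 7 teeth = 7/8 turn
Gear 0: 119 mod 8 = 7
Fraction = 7 / 8 = 7/8 (gcd(7,8)=1) = 7/8

Answer: 7/8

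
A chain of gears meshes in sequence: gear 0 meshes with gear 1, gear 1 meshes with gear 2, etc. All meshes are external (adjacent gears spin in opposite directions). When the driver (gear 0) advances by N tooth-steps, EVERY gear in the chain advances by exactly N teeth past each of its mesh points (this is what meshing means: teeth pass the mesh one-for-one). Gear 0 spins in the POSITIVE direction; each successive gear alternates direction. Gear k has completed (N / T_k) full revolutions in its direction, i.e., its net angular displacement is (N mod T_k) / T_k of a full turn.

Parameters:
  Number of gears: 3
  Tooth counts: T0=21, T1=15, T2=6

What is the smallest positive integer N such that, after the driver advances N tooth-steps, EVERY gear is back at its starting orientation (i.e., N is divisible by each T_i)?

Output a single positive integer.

Gear k returns to start when N is a multiple of T_k.
All gears at start simultaneously when N is a common multiple of [21, 15, 6]; the smallest such N is lcm(21, 15, 6).
Start: lcm = T0 = 21
Fold in T1=15: gcd(21, 15) = 3; lcm(21, 15) = 21 * 15 / 3 = 315 / 3 = 105
Fold in T2=6: gcd(105, 6) = 3; lcm(105, 6) = 105 * 6 / 3 = 630 / 3 = 210
Full cycle length = 210

Answer: 210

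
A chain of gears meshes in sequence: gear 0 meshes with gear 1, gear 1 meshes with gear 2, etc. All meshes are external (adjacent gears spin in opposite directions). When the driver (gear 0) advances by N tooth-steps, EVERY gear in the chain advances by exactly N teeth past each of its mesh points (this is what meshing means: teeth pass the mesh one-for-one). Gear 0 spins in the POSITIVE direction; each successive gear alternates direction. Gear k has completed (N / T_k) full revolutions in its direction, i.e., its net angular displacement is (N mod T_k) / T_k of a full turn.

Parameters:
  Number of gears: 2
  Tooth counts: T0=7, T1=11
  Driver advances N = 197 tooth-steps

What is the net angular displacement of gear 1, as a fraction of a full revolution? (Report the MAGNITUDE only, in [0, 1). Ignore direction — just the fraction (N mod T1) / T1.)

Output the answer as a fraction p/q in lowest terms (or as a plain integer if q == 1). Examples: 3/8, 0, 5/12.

Chain of 2 gears, tooth counts: [7, 11]
  gear 0: T0=7, direction=positive, advance = 197 mod 7 = 1 teeth = 1/7 turn
  gear 1: T1=11, direction=negative, advance = 197 mod 11 = 10 teeth = 10/11 turn
Gear 1: 197 mod 11 = 10
Fraction = 10 / 11 = 10/11 (gcd(10,11)=1) = 10/11

Answer: 10/11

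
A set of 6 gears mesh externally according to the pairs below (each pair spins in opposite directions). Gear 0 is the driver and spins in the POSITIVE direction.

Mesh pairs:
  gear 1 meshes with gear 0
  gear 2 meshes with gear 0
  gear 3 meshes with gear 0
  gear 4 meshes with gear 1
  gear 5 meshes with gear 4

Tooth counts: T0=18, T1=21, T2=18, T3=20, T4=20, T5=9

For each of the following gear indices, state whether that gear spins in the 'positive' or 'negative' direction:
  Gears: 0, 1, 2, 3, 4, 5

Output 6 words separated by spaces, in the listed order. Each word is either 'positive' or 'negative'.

Answer: positive negative negative negative positive negative

Derivation:
Gear 0 (driver): positive (depth 0)
  gear 1: meshes with gear 0 -> depth 1 -> negative (opposite of gear 0)
  gear 2: meshes with gear 0 -> depth 1 -> negative (opposite of gear 0)
  gear 3: meshes with gear 0 -> depth 1 -> negative (opposite of gear 0)
  gear 4: meshes with gear 1 -> depth 2 -> positive (opposite of gear 1)
  gear 5: meshes with gear 4 -> depth 3 -> negative (opposite of gear 4)
Queried indices 0, 1, 2, 3, 4, 5 -> positive, negative, negative, negative, positive, negative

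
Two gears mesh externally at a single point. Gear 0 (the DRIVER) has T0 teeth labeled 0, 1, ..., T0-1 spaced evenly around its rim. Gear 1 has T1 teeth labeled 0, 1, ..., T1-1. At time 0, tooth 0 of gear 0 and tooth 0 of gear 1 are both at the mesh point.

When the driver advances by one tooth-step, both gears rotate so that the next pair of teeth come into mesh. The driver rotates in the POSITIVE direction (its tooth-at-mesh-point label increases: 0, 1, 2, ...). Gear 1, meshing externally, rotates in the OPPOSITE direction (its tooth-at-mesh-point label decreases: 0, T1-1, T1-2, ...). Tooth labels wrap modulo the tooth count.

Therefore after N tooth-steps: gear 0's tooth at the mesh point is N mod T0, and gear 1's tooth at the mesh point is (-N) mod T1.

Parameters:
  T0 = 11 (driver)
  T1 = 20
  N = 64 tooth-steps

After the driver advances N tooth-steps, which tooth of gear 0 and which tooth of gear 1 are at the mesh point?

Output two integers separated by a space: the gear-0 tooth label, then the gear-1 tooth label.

Gear 0 (driver, T0=11): tooth at mesh = N mod T0
  64 = 5 * 11 + 9, so 64 mod 11 = 9
  gear 0 tooth = 9
Gear 1 (driven, T1=20): tooth at mesh = (-N) mod T1
  64 = 3 * 20 + 4, so 64 mod 20 = 4
  (-64) mod 20 = (-4) mod 20 = 20 - 4 = 16
Mesh after 64 steps: gear-0 tooth 9 meets gear-1 tooth 16

Answer: 9 16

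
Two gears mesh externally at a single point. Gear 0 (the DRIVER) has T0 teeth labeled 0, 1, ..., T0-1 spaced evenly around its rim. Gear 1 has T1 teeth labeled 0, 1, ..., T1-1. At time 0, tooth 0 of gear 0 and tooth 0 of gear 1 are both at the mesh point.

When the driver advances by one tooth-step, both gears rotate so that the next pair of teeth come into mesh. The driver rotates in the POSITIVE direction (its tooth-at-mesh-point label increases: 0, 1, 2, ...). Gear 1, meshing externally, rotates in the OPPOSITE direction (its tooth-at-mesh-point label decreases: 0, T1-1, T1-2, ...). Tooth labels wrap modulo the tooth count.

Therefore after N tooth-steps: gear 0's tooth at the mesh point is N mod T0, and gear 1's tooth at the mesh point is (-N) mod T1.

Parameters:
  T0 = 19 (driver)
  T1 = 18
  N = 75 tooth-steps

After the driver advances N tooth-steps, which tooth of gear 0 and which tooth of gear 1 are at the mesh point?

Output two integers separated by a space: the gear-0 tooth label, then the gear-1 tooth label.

Gear 0 (driver, T0=19): tooth at mesh = N mod T0
  75 = 3 * 19 + 18, so 75 mod 19 = 18
  gear 0 tooth = 18
Gear 1 (driven, T1=18): tooth at mesh = (-N) mod T1
  75 = 4 * 18 + 3, so 75 mod 18 = 3
  (-75) mod 18 = (-3) mod 18 = 18 - 3 = 15
Mesh after 75 steps: gear-0 tooth 18 meets gear-1 tooth 15

Answer: 18 15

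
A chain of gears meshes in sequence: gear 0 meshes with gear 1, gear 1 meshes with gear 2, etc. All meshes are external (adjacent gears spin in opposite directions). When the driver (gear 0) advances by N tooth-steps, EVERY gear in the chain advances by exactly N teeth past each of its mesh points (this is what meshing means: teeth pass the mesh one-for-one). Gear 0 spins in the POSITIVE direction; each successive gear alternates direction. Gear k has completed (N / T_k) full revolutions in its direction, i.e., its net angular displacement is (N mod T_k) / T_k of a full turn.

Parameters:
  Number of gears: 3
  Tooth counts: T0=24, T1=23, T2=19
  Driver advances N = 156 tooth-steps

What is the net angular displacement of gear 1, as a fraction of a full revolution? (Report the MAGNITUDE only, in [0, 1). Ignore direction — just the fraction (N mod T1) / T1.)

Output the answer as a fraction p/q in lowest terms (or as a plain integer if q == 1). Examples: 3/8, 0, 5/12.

Answer: 18/23

Derivation:
Chain of 3 gears, tooth counts: [24, 23, 19]
  gear 0: T0=24, direction=positive, advance = 156 mod 24 = 12 teeth = 12/24 turn
  gear 1: T1=23, direction=negative, advance = 156 mod 23 = 18 teeth = 18/23 turn
  gear 2: T2=19, direction=positive, advance = 156 mod 19 = 4 teeth = 4/19 turn
Gear 1: 156 mod 23 = 18
Fraction = 18 / 23 = 18/23 (gcd(18,23)=1) = 18/23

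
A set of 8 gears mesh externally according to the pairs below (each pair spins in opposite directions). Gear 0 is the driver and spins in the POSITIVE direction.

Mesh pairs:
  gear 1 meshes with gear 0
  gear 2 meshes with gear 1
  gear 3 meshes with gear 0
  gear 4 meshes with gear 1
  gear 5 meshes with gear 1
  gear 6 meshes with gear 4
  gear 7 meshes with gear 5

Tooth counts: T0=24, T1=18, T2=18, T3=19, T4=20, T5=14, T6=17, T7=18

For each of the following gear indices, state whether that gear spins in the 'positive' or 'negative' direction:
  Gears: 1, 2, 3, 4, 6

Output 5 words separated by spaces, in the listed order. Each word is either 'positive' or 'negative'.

Answer: negative positive negative positive negative

Derivation:
Gear 0 (driver): positive (depth 0)
  gear 1: meshes with gear 0 -> depth 1 -> negative (opposite of gear 0)
  gear 2: meshes with gear 1 -> depth 2 -> positive (opposite of gear 1)
  gear 3: meshes with gear 0 -> depth 1 -> negative (opposite of gear 0)
  gear 4: meshes with gear 1 -> depth 2 -> positive (opposite of gear 1)
  gear 5: meshes with gear 1 -> depth 2 -> positive (opposite of gear 1)
  gear 6: meshes with gear 4 -> depth 3 -> negative (opposite of gear 4)
  gear 7: meshes with gear 5 -> depth 3 -> negative (opposite of gear 5)
Queried indices 1, 2, 3, 4, 6 -> negative, positive, negative, positive, negative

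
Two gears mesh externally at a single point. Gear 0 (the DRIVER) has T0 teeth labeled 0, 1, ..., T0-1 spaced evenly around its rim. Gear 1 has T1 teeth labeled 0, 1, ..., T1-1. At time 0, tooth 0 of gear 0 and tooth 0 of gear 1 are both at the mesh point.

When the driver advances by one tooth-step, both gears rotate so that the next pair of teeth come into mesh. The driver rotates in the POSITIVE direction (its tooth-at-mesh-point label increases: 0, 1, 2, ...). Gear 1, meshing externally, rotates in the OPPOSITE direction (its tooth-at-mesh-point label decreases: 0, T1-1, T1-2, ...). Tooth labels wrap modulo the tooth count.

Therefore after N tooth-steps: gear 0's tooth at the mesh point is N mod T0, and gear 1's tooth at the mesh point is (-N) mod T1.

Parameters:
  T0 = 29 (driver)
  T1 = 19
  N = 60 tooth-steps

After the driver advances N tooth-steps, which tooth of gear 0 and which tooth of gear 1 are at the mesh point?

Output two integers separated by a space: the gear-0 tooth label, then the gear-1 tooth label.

Gear 0 (driver, T0=29): tooth at mesh = N mod T0
  60 = 2 * 29 + 2, so 60 mod 29 = 2
  gear 0 tooth = 2
Gear 1 (driven, T1=19): tooth at mesh = (-N) mod T1
  60 = 3 * 19 + 3, so 60 mod 19 = 3
  (-60) mod 19 = (-3) mod 19 = 19 - 3 = 16
Mesh after 60 steps: gear-0 tooth 2 meets gear-1 tooth 16

Answer: 2 16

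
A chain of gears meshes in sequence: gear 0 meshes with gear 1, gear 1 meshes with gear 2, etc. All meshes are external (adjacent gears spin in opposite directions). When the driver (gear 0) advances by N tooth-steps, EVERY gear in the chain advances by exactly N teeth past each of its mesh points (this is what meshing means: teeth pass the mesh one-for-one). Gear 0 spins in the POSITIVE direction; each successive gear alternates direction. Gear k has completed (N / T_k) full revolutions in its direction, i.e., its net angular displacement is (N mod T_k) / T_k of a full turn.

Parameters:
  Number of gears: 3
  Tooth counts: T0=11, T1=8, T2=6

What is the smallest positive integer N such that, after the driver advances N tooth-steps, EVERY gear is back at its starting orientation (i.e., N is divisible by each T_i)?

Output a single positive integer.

Gear k returns to start when N is a multiple of T_k.
All gears at start simultaneously when N is a common multiple of [11, 8, 6]; the smallest such N is lcm(11, 8, 6).
Start: lcm = T0 = 11
Fold in T1=8: gcd(11, 8) = 1; lcm(11, 8) = 11 * 8 / 1 = 88 / 1 = 88
Fold in T2=6: gcd(88, 6) = 2; lcm(88, 6) = 88 * 6 / 2 = 528 / 2 = 264
Full cycle length = 264

Answer: 264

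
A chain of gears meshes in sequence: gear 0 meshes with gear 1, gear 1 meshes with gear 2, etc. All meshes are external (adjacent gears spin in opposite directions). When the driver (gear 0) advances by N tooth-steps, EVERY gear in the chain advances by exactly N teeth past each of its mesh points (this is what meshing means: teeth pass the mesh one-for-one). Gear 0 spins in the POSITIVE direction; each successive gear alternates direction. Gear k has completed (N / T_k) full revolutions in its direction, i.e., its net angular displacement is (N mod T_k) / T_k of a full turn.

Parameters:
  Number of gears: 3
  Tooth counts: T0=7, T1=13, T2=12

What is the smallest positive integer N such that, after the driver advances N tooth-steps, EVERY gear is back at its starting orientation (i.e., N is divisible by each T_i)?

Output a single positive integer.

Answer: 1092

Derivation:
Gear k returns to start when N is a multiple of T_k.
All gears at start simultaneously when N is a common multiple of [7, 13, 12]; the smallest such N is lcm(7, 13, 12).
Start: lcm = T0 = 7
Fold in T1=13: gcd(7, 13) = 1; lcm(7, 13) = 7 * 13 / 1 = 91 / 1 = 91
Fold in T2=12: gcd(91, 12) = 1; lcm(91, 12) = 91 * 12 / 1 = 1092 / 1 = 1092
Full cycle length = 1092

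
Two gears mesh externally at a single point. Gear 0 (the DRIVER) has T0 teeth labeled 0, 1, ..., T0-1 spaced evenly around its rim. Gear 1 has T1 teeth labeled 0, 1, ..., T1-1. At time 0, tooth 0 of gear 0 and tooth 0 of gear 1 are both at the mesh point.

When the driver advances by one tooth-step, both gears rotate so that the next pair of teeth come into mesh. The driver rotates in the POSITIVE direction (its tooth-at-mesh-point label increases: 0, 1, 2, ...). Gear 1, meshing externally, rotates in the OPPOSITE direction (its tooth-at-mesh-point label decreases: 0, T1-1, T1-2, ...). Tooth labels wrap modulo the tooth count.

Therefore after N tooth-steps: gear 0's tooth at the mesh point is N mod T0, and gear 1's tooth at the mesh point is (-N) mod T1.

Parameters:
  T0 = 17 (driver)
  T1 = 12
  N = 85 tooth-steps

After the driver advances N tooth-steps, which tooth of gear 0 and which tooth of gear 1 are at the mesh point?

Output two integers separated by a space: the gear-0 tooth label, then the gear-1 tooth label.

Answer: 0 11

Derivation:
Gear 0 (driver, T0=17): tooth at mesh = N mod T0
  85 = 5 * 17 + 0, so 85 mod 17 = 0
  gear 0 tooth = 0
Gear 1 (driven, T1=12): tooth at mesh = (-N) mod T1
  85 = 7 * 12 + 1, so 85 mod 12 = 1
  (-85) mod 12 = (-1) mod 12 = 12 - 1 = 11
Mesh after 85 steps: gear-0 tooth 0 meets gear-1 tooth 11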